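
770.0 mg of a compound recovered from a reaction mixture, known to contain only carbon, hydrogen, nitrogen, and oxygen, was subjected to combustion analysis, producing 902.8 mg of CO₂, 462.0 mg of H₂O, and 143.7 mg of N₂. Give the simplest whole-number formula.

C2H5NO2

mol C = 0.9028 g CO₂ ÷ 44.009 g/mol = 0.020514 mol
mol H = 2 × 0.4620 g H₂O ÷ 18.015 g/mol = 0.051291 mol
mol N = 2 × 0.1437 g N₂ ÷ 28.014 g/mol = 0.010259 mol
mass O = 0.7700 − (0.24639 + 0.051701 + 0.14370) = 0.32821 g → mol O = 0.32821 ÷ 15.999 = 0.020514 mol
Divide by the smallest (0.010259 mol): C 2.000, H 4.999, N 1.000, O 2.000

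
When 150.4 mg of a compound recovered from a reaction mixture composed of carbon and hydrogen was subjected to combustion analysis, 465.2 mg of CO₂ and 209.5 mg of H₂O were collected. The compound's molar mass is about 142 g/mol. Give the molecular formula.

mol C = 0.4652 g CO₂ ÷ 44.009 g/mol = 0.010571 mol
mol H = 2 × 0.2095 g H₂O ÷ 18.015 g/mol = 0.023258 mol
Divide by the smallest (0.010571 mol): C 1.000, H 2.200
Multiplying each by 5 gives whole numbers: C 5.00, H 11.00
Empirical formula: C5H11
Empirical-formula mass = 71.14 g/mol; 142 ÷ 71.14 ≈ 2, so the molecular formula is C10H22.

C10H22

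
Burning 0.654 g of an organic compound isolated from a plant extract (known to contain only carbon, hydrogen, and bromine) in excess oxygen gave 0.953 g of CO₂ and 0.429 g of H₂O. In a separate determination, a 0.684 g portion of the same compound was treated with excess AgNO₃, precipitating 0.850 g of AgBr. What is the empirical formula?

C5H11Br

mol C = 0.953 g CO₂ ÷ 44.009 g/mol = 0.02165 mol
mol H = 2 × 0.429 g H₂O ÷ 18.015 g/mol = 0.04763 mol
From the AgBr data: mol Br per gram of compound = (0.850 ÷ 187.772) ÷ 0.684 = 0.006618 mol/g, so in the 0.654 g combustion sample mol Br = 0.004328 mol
Divide by the smallest (0.004328 mol): C 5.003, H 11.004, Br 1.000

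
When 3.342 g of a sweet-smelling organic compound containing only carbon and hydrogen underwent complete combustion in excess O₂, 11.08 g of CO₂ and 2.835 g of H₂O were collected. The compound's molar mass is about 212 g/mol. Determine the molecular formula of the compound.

mol C = 11.08 g CO₂ ÷ 44.009 g/mol = 0.25177 mol
mol H = 2 × 2.835 g H₂O ÷ 18.015 g/mol = 0.31474 mol
Divide by the smallest (0.25177 mol): C 1.000, H 1.250
Multiplying each by 4 gives whole numbers: C 4.00, H 5.00
Empirical formula: C4H5
Empirical-formula mass = 53.08 g/mol; 212 ÷ 53.08 ≈ 4, so the molecular formula is C16H20.

C16H20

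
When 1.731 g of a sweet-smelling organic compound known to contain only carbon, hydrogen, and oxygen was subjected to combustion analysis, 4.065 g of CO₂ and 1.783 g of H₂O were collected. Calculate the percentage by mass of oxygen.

24.38%

mol C = 4.065 g CO₂ ÷ 44.009 g/mol = 0.092367 mol
mol H = 2 × 1.783 g H₂O ÷ 18.015 g/mol = 0.19795 mol
mass O = 1.731 − (1.1094 + 0.19953) = 0.42204 g → mol O = 0.42204 ÷ 15.999 = 0.026379 mol
mass % O = 0.42204 g ÷ 1.731 g × 100%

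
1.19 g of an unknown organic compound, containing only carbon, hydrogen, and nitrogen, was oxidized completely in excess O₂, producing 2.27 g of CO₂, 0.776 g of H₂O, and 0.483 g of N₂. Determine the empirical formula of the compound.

C3H5N2

mol C = 2.27 g CO₂ ÷ 44.009 g/mol = 0.05158 mol
mol H = 2 × 0.776 g H₂O ÷ 18.015 g/mol = 0.08615 mol
mol N = 2 × 0.483 g N₂ ÷ 28.014 g/mol = 0.03448 mol
Divide by the smallest (0.03448 mol): C 1.496, H 2.498, N 1.000
Multiplying each by 2 gives whole numbers: C 2.99, H 5.00, N 2.00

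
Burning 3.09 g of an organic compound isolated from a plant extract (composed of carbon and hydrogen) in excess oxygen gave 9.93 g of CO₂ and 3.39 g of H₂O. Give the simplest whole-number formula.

mol C = 9.93 g CO₂ ÷ 44.009 g/mol = 0.2256 mol
mol H = 2 × 3.39 g H₂O ÷ 18.015 g/mol = 0.3764 mol
Divide by the smallest (0.2256 mol): C 1.000, H 1.668
Multiplying each by 3 gives whole numbers: C 3.00, H 5.00

C3H5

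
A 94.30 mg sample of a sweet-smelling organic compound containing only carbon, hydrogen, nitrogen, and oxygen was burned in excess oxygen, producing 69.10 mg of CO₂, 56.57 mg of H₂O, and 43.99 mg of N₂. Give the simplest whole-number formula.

CH4N2O

mol C = 0.06910 g CO₂ ÷ 44.009 g/mol = 0.0015701 mol
mol H = 2 × 0.05657 g H₂O ÷ 18.015 g/mol = 0.0062803 mol
mol N = 2 × 0.04399 g N₂ ÷ 28.014 g/mol = 0.0031406 mol
mass O = 0.09430 − (0.018859 + 0.0063306 + 0.043990) = 0.025121 g → mol O = 0.025121 ÷ 15.999 = 0.0015701 mol
Divide by the smallest (0.0015701 mol): C 1.000, H 4.000, N 2.000, O 1.000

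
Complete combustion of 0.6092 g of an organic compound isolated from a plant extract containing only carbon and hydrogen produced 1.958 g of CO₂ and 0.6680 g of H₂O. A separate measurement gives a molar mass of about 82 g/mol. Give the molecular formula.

mol C = 1.958 g CO₂ ÷ 44.009 g/mol = 0.044491 mol
mol H = 2 × 0.6680 g H₂O ÷ 18.015 g/mol = 0.074160 mol
Divide by the smallest (0.044491 mol): C 1.000, H 1.667
Multiplying each by 3 gives whole numbers: C 3.00, H 5.00
Empirical formula: C3H5
Empirical-formula mass = 41.07 g/mol; 82 ÷ 41.07 ≈ 2, so the molecular formula is C6H10.

C6H10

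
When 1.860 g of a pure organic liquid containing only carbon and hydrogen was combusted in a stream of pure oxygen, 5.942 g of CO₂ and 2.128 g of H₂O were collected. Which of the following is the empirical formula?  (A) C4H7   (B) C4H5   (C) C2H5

mol C = 5.942 g CO₂ ÷ 44.009 g/mol = 0.13502 mol
mol H = 2 × 2.128 g H₂O ÷ 18.015 g/mol = 0.23625 mol
Divide by the smallest (0.13502 mol): C 1.000, H 1.750
Multiplying each by 4 gives whole numbers: C 4.00, H 7.00

(A) C4H7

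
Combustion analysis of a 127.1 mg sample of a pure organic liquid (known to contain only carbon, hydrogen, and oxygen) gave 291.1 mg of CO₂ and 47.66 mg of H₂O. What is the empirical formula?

C5H4O2

mol C = 0.2911 g CO₂ ÷ 44.009 g/mol = 0.0066146 mol
mol H = 2 × 0.04766 g H₂O ÷ 18.015 g/mol = 0.0052911 mol
mass O = 0.1271 − (0.079447 + 0.0053335) = 0.042319 g → mol O = 0.042319 ÷ 15.999 = 0.0026451 mol
Divide by the smallest (0.0026451 mol): C 2.501, H 2.000, O 1.000
Multiplying each by 2 gives whole numbers: C 5.00, H 4.00, O 2.00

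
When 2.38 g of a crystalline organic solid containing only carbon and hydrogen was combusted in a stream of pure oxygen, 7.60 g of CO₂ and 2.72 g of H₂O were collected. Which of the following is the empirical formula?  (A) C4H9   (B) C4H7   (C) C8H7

(B) C4H7

mol C = 7.60 g CO₂ ÷ 44.009 g/mol = 0.1727 mol
mol H = 2 × 2.72 g H₂O ÷ 18.015 g/mol = 0.3020 mol
Divide by the smallest (0.1727 mol): C 1.000, H 1.749
Multiplying each by 4 gives whole numbers: C 4.00, H 6.99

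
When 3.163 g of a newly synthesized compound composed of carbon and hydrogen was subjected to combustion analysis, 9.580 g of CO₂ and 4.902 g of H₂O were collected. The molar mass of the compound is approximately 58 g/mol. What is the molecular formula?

C4H10

mol C = 9.580 g CO₂ ÷ 44.009 g/mol = 0.21768 mol
mol H = 2 × 4.902 g H₂O ÷ 18.015 g/mol = 0.54421 mol
Divide by the smallest (0.21768 mol): C 1.000, H 2.500
Multiplying each by 2 gives whole numbers: C 2.00, H 5.00
Empirical formula: C2H5
Empirical-formula mass = 29.06 g/mol; 58 ÷ 29.06 ≈ 2, so the molecular formula is C4H10.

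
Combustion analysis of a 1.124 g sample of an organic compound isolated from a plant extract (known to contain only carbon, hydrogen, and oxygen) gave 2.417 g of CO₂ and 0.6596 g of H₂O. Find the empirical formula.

C9H12O4

mol C = 2.417 g CO₂ ÷ 44.009 g/mol = 0.054921 mol
mol H = 2 × 0.6596 g H₂O ÷ 18.015 g/mol = 0.073228 mol
mass O = 1.124 − (0.65965 + 0.073814) = 0.39054 g → mol O = 0.39054 ÷ 15.999 = 0.024410 mol
Divide by the smallest (0.024410 mol): C 2.250, H 3.000, O 1.000
Multiplying each by 4 gives whole numbers: C 9.00, H 12.00, O 4.00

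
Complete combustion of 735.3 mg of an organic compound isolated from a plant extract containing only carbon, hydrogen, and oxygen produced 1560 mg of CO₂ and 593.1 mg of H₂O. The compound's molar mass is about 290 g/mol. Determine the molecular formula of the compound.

mol C = 1.560 g CO₂ ÷ 44.009 g/mol = 0.035447 mol
mol H = 2 × 0.5931 g H₂O ÷ 18.015 g/mol = 0.065845 mol
mass O = 0.7353 − (0.42576 + 0.066372) = 0.24317 g → mol O = 0.24317 ÷ 15.999 = 0.015199 mol
Divide by the smallest (0.015199 mol): C 2.332, H 4.332, O 1.000
Multiplying each by 3 gives whole numbers: C 7.00, H 13.00, O 3.00
Empirical formula: C7H13O3
Empirical-formula mass = 145.18 g/mol; 290 ÷ 145.18 ≈ 2, so the molecular formula is C14H26O6.

C14H26O6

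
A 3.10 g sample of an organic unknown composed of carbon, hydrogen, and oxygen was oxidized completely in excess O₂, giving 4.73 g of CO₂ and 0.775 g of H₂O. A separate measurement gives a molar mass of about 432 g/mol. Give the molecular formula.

C15H12O15

mol C = 4.73 g CO₂ ÷ 44.009 g/mol = 0.1075 mol
mol H = 2 × 0.775 g H₂O ÷ 18.015 g/mol = 0.08604 mol
mass O = 3.10 − (1.291 + 0.08673) = 1.722 g → mol O = 1.722 ÷ 15.999 = 0.1077 mol
Divide by the smallest (0.08604 mol): C 1.249, H 1.000, O 1.251
Multiplying each by 4 gives whole numbers: C 5.00, H 4.00, O 5.00
Empirical formula: C5H4O5
Empirical-formula mass = 144.08 g/mol; 432 ÷ 144.08 ≈ 3, so the molecular formula is C15H12O15.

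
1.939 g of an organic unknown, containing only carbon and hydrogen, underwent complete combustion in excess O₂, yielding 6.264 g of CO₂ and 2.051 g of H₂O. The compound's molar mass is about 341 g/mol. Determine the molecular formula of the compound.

mol C = 6.264 g CO₂ ÷ 44.009 g/mol = 0.14233 mol
mol H = 2 × 2.051 g H₂O ÷ 18.015 g/mol = 0.22770 mol
Divide by the smallest (0.14233 mol): C 1.000, H 1.600
Multiplying each by 5 gives whole numbers: C 5.00, H 8.00
Empirical formula: C5H8
Empirical-formula mass = 68.12 g/mol; 341 ÷ 68.12 ≈ 5, so the molecular formula is C25H40.

C25H40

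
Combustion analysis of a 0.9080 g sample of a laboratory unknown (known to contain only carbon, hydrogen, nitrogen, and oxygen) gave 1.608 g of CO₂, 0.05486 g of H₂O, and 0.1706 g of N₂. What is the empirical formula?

C6HN2O3

mol C = 1.608 g CO₂ ÷ 44.009 g/mol = 0.036538 mol
mol H = 2 × 0.05486 g H₂O ÷ 18.015 g/mol = 0.0060905 mol
mol N = 2 × 0.1706 g N₂ ÷ 28.014 g/mol = 0.012180 mol
mass O = 0.9080 − (0.43886 + 0.0061392 + 0.17060) = 0.29240 g → mol O = 0.29240 ÷ 15.999 = 0.018276 mol
Divide by the smallest (0.0060905 mol): C 5.999, H 1.000, N 2.000, O 3.001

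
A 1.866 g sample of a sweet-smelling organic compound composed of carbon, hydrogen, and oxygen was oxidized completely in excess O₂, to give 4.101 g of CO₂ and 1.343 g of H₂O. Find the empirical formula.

mol C = 4.101 g CO₂ ÷ 44.009 g/mol = 0.093185 mol
mol H = 2 × 1.343 g H₂O ÷ 18.015 g/mol = 0.14910 mol
mass O = 1.866 − (1.1193 + 0.15029) = 0.59646 g → mol O = 0.59646 ÷ 15.999 = 0.037281 mol
Divide by the smallest (0.037281 mol): C 2.500, H 3.999, O 1.000
Multiplying each by 2 gives whole numbers: C 5.00, H 8.00, O 2.00

C5H8O2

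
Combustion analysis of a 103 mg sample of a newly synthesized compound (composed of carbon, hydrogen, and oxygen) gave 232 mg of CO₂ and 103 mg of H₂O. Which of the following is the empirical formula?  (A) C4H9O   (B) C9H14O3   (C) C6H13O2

mol C = 0.232 g CO₂ ÷ 44.009 g/mol = 0.005272 mol
mol H = 2 × 0.103 g H₂O ÷ 18.015 g/mol = 0.01143 mol
mass O = 0.103 − (0.06332 + 0.01153) = 0.02816 g → mol O = 0.02816 ÷ 15.999 = 0.001760 mol
Divide by the smallest (0.001760 mol): C 2.996, H 6.498, O 1.000
Multiplying each by 2 gives whole numbers: C 5.99, H 13.00, O 2.00

(C) C6H13O2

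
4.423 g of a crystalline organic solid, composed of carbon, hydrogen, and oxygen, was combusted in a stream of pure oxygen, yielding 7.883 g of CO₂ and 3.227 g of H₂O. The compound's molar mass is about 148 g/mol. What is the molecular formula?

mol C = 7.883 g CO₂ ÷ 44.009 g/mol = 0.17912 mol
mol H = 2 × 3.227 g H₂O ÷ 18.015 g/mol = 0.35826 mol
mass O = 4.423 − (2.1514 + 0.36112) = 1.9104 g → mol O = 1.9104 ÷ 15.999 = 0.11941 mol
Divide by the smallest (0.11941 mol): C 1.500, H 3.000, O 1.000
Multiplying each by 2 gives whole numbers: C 3.00, H 6.00, O 2.00
Empirical formula: C3H6O2
Empirical-formula mass = 74.08 g/mol; 148 ÷ 74.08 ≈ 2, so the molecular formula is C6H12O4.

C6H12O4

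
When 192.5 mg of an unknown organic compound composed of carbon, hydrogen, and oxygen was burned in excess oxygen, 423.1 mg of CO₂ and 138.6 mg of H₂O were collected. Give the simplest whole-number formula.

C5H8O2

mol C = 0.4231 g CO₂ ÷ 44.009 g/mol = 0.0096139 mol
mol H = 2 × 0.1386 g H₂O ÷ 18.015 g/mol = 0.015387 mol
mass O = 0.1925 − (0.11547 + 0.015510) = 0.061517 g → mol O = 0.061517 ÷ 15.999 = 0.0038450 mol
Divide by the smallest (0.0038450 mol): C 2.500, H 4.002, O 1.000
Multiplying each by 2 gives whole numbers: C 5.00, H 8.00, O 2.00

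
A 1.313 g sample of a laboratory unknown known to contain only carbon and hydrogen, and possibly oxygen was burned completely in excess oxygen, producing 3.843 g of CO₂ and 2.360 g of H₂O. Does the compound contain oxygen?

no

mol C = 3.843 g CO₂ ÷ 44.009 g/mol = 0.087323 mol
mol H = 2 × 2.360 g H₂O ÷ 18.015 g/mol = 0.26200 mol
C and H together account for 1.3129 g — essentially the entire 1.313 g sample — so the compound contains no oxygen.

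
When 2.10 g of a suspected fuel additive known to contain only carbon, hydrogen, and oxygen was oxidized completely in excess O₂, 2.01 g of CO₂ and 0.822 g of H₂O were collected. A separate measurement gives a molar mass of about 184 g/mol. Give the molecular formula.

mol C = 2.01 g CO₂ ÷ 44.009 g/mol = 0.04567 mol
mol H = 2 × 0.822 g H₂O ÷ 18.015 g/mol = 0.09126 mol
mass O = 2.10 − (0.5486 + 0.09199) = 1.459 g → mol O = 1.459 ÷ 15.999 = 0.09122 mol
Divide by the smallest (0.04567 mol): C 1.000, H 1.998, O 1.997
Empirical formula: CH2O2
Empirical-formula mass = 46.02 g/mol; 184 ÷ 46.02 ≈ 4, so the molecular formula is C4H8O8.

C4H8O8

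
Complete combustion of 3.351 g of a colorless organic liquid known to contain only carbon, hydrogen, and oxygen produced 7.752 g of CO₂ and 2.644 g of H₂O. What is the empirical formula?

C3H5O

mol C = 7.752 g CO₂ ÷ 44.009 g/mol = 0.17615 mol
mol H = 2 × 2.644 g H₂O ÷ 18.015 g/mol = 0.29353 mol
mass O = 3.351 − (2.1157 + 0.29588) = 0.93943 g → mol O = 0.93943 ÷ 15.999 = 0.058718 mol
Divide by the smallest (0.058718 mol): C 3.000, H 4.999, O 1.000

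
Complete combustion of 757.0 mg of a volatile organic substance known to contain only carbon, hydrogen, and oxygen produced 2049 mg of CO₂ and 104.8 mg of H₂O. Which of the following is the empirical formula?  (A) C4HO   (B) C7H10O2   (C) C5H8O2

(A) C4HO

mol C = 2.049 g CO₂ ÷ 44.009 g/mol = 0.046559 mol
mol H = 2 × 0.1048 g H₂O ÷ 18.015 g/mol = 0.011635 mol
mass O = 0.7570 − (0.55922 + 0.011728) = 0.18606 g → mol O = 0.18606 ÷ 15.999 = 0.011629 mol
Divide by the smallest (0.011629 mol): C 4.004, H 1.000, O 1.000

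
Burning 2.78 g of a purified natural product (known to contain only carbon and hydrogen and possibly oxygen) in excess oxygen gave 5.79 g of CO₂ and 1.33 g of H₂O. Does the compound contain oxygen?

yes

mol C = 5.79 g CO₂ ÷ 44.009 g/mol = 0.1316 mol
mol H = 2 × 1.33 g H₂O ÷ 18.015 g/mol = 0.1477 mol
C and H account for only 1.729 g of the 2.78 g sample; the remaining 1.051 g must be oxygen.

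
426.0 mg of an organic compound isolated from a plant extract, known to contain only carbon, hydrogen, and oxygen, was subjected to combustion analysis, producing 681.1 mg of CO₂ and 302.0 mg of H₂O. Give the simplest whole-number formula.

C6H13O5

mol C = 0.6811 g CO₂ ÷ 44.009 g/mol = 0.015476 mol
mol H = 2 × 0.3020 g H₂O ÷ 18.015 g/mol = 0.033528 mol
mass O = 0.4260 − (0.18589 + 0.033796) = 0.20632 g → mol O = 0.20632 ÷ 15.999 = 0.012896 mol
Divide by the smallest (0.012896 mol): C 1.200, H 2.600, O 1.000
Multiplying each by 5 gives whole numbers: C 6.00, H 13.00, O 5.00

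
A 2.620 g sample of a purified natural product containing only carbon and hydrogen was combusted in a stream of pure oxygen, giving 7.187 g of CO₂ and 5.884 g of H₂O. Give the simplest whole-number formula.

CH4

mol C = 7.187 g CO₂ ÷ 44.009 g/mol = 0.16331 mol
mol H = 2 × 5.884 g H₂O ÷ 18.015 g/mol = 0.65323 mol
Divide by the smallest (0.16331 mol): C 1.000, H 4.000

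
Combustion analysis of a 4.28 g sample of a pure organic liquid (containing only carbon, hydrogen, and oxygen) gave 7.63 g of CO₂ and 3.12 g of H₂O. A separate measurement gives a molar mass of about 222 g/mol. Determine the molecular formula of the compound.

mol C = 7.63 g CO₂ ÷ 44.009 g/mol = 0.1734 mol
mol H = 2 × 3.12 g H₂O ÷ 18.015 g/mol = 0.3464 mol
mass O = 4.28 − (2.082 + 0.3491) = 1.848 g → mol O = 1.848 ÷ 15.999 = 0.1155 mol
Divide by the smallest (0.1155 mol): C 1.501, H 2.998, O 1.000
Multiplying each by 2 gives whole numbers: C 3.00, H 6.00, O 2.00
Empirical formula: C3H6O2
Empirical-formula mass = 74.08 g/mol; 222 ÷ 74.08 ≈ 3, so the molecular formula is C9H18O6.

C9H18O6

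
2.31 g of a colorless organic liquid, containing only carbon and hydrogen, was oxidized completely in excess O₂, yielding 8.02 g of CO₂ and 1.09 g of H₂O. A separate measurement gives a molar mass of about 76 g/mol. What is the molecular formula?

C6H4

mol C = 8.02 g CO₂ ÷ 44.009 g/mol = 0.1822 mol
mol H = 2 × 1.09 g H₂O ÷ 18.015 g/mol = 0.1210 mol
Divide by the smallest (0.1210 mol): C 1.506, H 1.000
Multiplying each by 2 gives whole numbers: C 3.01, H 2.00
Empirical formula: C3H2
Empirical-formula mass = 38.05 g/mol; 76 ÷ 38.05 ≈ 2, so the molecular formula is C6H4.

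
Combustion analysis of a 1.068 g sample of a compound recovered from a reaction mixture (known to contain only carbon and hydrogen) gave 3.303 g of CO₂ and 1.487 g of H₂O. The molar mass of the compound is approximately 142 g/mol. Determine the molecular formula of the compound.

C10H22

mol C = 3.303 g CO₂ ÷ 44.009 g/mol = 0.075053 mol
mol H = 2 × 1.487 g H₂O ÷ 18.015 g/mol = 0.16508 mol
Divide by the smallest (0.075053 mol): C 1.000, H 2.200
Multiplying each by 5 gives whole numbers: C 5.00, H 11.00
Empirical formula: C5H11
Empirical-formula mass = 71.14 g/mol; 142 ÷ 71.14 ≈ 2, so the molecular formula is C10H22.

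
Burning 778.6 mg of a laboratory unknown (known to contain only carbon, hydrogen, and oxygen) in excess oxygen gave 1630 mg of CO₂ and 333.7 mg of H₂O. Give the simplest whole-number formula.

mol C = 1.630 g CO₂ ÷ 44.009 g/mol = 0.037038 mol
mol H = 2 × 0.3337 g H₂O ÷ 18.015 g/mol = 0.037047 mol
mass O = 0.7786 − (0.44486 + 0.037343) = 0.29639 g → mol O = 0.29639 ÷ 15.999 = 0.018526 mol
Divide by the smallest (0.018526 mol): C 1.999, H 2.000, O 1.000

C2H2O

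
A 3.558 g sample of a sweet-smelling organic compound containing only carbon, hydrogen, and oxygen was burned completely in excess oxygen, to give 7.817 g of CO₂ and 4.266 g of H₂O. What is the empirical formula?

C3H8O

mol C = 7.817 g CO₂ ÷ 44.009 g/mol = 0.17762 mol
mol H = 2 × 4.266 g H₂O ÷ 18.015 g/mol = 0.47361 mol
mass O = 3.558 − (2.1334 + 0.47739) = 0.94718 g → mol O = 0.94718 ÷ 15.999 = 0.059202 mol
Divide by the smallest (0.059202 mol): C 3.000, H 8.000, O 1.000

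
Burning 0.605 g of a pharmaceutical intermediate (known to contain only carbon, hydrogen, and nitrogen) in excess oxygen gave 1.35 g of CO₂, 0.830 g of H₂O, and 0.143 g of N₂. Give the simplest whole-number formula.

mol C = 1.35 g CO₂ ÷ 44.009 g/mol = 0.03068 mol
mol H = 2 × 0.830 g H₂O ÷ 18.015 g/mol = 0.09215 mol
mol N = 2 × 0.143 g N₂ ÷ 28.014 g/mol = 0.01021 mol
Divide by the smallest (0.01021 mol): C 3.005, H 9.026, N 1.000

C3H9N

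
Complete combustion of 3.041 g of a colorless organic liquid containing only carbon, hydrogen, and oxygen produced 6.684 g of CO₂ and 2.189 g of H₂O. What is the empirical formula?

mol C = 6.684 g CO₂ ÷ 44.009 g/mol = 0.15188 mol
mol H = 2 × 2.189 g H₂O ÷ 18.015 g/mol = 0.24302 mol
mass O = 3.041 − (1.8242 + 0.24496) = 0.97183 g → mol O = 0.97183 ÷ 15.999 = 0.060743 mol
Divide by the smallest (0.060743 mol): C 2.500, H 4.001, O 1.000
Multiplying each by 2 gives whole numbers: C 5.00, H 8.00, O 2.00

C5H8O2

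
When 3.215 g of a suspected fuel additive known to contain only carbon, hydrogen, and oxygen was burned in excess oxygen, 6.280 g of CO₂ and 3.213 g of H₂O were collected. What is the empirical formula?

mol C = 6.280 g CO₂ ÷ 44.009 g/mol = 0.14270 mol
mol H = 2 × 3.213 g H₂O ÷ 18.015 g/mol = 0.35670 mol
mass O = 3.215 − (1.7139 + 0.35956) = 1.1415 g → mol O = 1.1415 ÷ 15.999 = 0.071348 mol
Divide by the smallest (0.071348 mol): C 2.000, H 4.999, O 1.000

C2H5O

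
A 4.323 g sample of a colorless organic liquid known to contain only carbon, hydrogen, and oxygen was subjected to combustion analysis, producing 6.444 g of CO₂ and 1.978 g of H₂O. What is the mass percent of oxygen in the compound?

mol C = 6.444 g CO₂ ÷ 44.009 g/mol = 0.14642 mol
mol H = 2 × 1.978 g H₂O ÷ 18.015 g/mol = 0.21959 mol
mass O = 4.323 − (1.7587 + 0.22135) = 2.3429 g → mol O = 2.3429 ÷ 15.999 = 0.14644 mol
mass % O = 2.3429 g ÷ 4.323 g × 100%

54.20%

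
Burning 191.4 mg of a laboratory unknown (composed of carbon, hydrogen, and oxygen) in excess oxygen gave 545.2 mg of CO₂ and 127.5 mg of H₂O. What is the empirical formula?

mol C = 0.5452 g CO₂ ÷ 44.009 g/mol = 0.012388 mol
mol H = 2 × 0.1275 g H₂O ÷ 18.015 g/mol = 0.014155 mol
mass O = 0.1914 − (0.14880 + 0.014268) = 0.028335 g → mol O = 0.028335 ÷ 15.999 = 0.0017711 mol
Divide by the smallest (0.0017711 mol): C 6.995, H 7.992, O 1.000

C7H8O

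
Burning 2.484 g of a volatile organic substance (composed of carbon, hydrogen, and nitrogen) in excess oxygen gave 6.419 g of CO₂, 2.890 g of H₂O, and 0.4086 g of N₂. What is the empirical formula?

C5H11N

mol C = 6.419 g CO₂ ÷ 44.009 g/mol = 0.14586 mol
mol H = 2 × 2.890 g H₂O ÷ 18.015 g/mol = 0.32084 mol
mol N = 2 × 0.4086 g N₂ ÷ 28.014 g/mol = 0.029171 mol
Divide by the smallest (0.029171 mol): C 5.000, H 10.999, N 1.000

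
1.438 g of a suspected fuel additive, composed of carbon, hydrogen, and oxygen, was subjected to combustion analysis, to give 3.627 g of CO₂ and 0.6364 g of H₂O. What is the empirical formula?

mol C = 3.627 g CO₂ ÷ 44.009 g/mol = 0.082415 mol
mol H = 2 × 0.6364 g H₂O ÷ 18.015 g/mol = 0.070652 mol
mass O = 1.438 − (0.98989 + 0.071217) = 0.37690 g → mol O = 0.37690 ÷ 15.999 = 0.023558 mol
Divide by the smallest (0.023558 mol): C 3.498, H 2.999, O 1.000
Multiplying each by 2 gives whole numbers: C 7.00, H 6.00, O 2.00

C7H6O2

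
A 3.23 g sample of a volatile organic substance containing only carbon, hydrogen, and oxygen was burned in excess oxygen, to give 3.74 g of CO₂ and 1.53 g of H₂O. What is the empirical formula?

C2H4O3

mol C = 3.74 g CO₂ ÷ 44.009 g/mol = 0.08498 mol
mol H = 2 × 1.53 g H₂O ÷ 18.015 g/mol = 0.1699 mol
mass O = 3.23 − (1.021 + 0.1712) = 2.038 g → mol O = 2.038 ÷ 15.999 = 0.1274 mol
Divide by the smallest (0.08498 mol): C 1.000, H 1.999, O 1.499
Multiplying each by 2 gives whole numbers: C 2.00, H 4.00, O 3.00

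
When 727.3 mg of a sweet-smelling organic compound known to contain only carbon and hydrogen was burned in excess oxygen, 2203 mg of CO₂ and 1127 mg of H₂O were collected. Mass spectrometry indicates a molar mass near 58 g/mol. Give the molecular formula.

C4H10

mol C = 2.203 g CO₂ ÷ 44.009 g/mol = 0.050058 mol
mol H = 2 × 1.127 g H₂O ÷ 18.015 g/mol = 0.12512 mol
Divide by the smallest (0.050058 mol): C 1.000, H 2.499
Multiplying each by 2 gives whole numbers: C 2.00, H 5.00
Empirical formula: C2H5
Empirical-formula mass = 29.06 g/mol; 58 ÷ 29.06 ≈ 2, so the molecular formula is C4H10.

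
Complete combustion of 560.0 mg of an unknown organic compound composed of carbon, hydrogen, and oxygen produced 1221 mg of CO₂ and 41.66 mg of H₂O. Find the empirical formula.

C6HO3

mol C = 1.221 g CO₂ ÷ 44.009 g/mol = 0.027744 mol
mol H = 2 × 0.04166 g H₂O ÷ 18.015 g/mol = 0.0046250 mol
mass O = 0.5600 − (0.33324 + 0.0046620) = 0.22210 g → mol O = 0.22210 ÷ 15.999 = 0.013882 mol
Divide by the smallest (0.0046250 mol): C 5.999, H 1.000, O 3.002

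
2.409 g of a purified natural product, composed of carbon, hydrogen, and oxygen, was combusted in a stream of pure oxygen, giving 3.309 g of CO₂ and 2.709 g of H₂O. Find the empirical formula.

CH4O

mol C = 3.309 g CO₂ ÷ 44.009 g/mol = 0.075189 mol
mol H = 2 × 2.709 g H₂O ÷ 18.015 g/mol = 0.30075 mol
mass O = 2.409 − (0.90310 + 0.30316) = 1.2027 g → mol O = 1.2027 ÷ 15.999 = 0.075176 mol
Divide by the smallest (0.075176 mol): C 1.000, H 4.001, O 1.000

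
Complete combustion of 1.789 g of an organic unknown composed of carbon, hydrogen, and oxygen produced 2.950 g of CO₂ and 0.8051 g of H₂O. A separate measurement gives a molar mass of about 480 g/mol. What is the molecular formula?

C18H24O15

mol C = 2.950 g CO₂ ÷ 44.009 g/mol = 0.067032 mol
mol H = 2 × 0.8051 g H₂O ÷ 18.015 g/mol = 0.089381 mol
mass O = 1.789 − (0.80512 + 0.090096) = 0.89379 g → mol O = 0.89379 ÷ 15.999 = 0.055865 mol
Divide by the smallest (0.055865 mol): C 1.200, H 1.600, O 1.000
Multiplying each by 5 gives whole numbers: C 6.00, H 8.00, O 5.00
Empirical formula: C6H8O5
Empirical-formula mass = 160.12 g/mol; 480 ÷ 160.12 ≈ 3, so the molecular formula is C18H24O15.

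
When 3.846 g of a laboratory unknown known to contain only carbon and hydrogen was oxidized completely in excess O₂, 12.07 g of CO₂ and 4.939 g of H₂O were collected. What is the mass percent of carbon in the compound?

mol C = 12.07 g CO₂ ÷ 44.009 g/mol = 0.27426 mol
mol H = 2 × 4.939 g H₂O ÷ 18.015 g/mol = 0.54832 mol
mass % C = 3.2942 g ÷ 3.846 g × 100%

85.65%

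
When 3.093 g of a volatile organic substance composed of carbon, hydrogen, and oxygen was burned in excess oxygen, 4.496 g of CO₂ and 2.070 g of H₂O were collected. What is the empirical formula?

mol C = 4.496 g CO₂ ÷ 44.009 g/mol = 0.10216 mol
mol H = 2 × 2.070 g H₂O ÷ 18.015 g/mol = 0.22981 mol
mass O = 3.093 − (1.2271 + 0.23165) = 1.6343 g → mol O = 1.6343 ÷ 15.999 = 0.10215 mol
Divide by the smallest (0.10215 mol): C 1.000, H 2.250, O 1.000
Multiplying each by 4 gives whole numbers: C 4.00, H 9.00, O 4.00

C4H9O4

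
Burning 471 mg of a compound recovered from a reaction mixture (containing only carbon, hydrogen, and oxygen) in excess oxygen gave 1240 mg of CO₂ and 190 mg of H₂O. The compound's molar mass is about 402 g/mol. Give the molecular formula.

C24H18O6

mol C = 1.24 g CO₂ ÷ 44.009 g/mol = 0.02818 mol
mol H = 2 × 0.190 g H₂O ÷ 18.015 g/mol = 0.02109 mol
mass O = 0.471 − (0.3384 + 0.02126) = 0.1113 g → mol O = 0.1113 ÷ 15.999 = 0.006958 mol
Divide by the smallest (0.006958 mol): C 4.050, H 3.032, O 1.000
Empirical formula: C4H3O
Empirical-formula mass = 67.07 g/mol; 402 ÷ 67.07 ≈ 6, so the molecular formula is C24H18O6.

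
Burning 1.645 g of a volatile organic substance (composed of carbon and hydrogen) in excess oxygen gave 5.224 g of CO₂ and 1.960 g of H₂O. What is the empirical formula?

C6H11

mol C = 5.224 g CO₂ ÷ 44.009 g/mol = 0.11870 mol
mol H = 2 × 1.960 g H₂O ÷ 18.015 g/mol = 0.21760 mol
Divide by the smallest (0.11870 mol): C 1.000, H 1.833
Multiplying each by 6 gives whole numbers: C 6.00, H 11.00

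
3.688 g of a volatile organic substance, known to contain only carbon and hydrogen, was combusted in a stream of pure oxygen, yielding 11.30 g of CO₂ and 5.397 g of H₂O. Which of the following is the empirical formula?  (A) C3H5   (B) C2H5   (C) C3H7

mol C = 11.30 g CO₂ ÷ 44.009 g/mol = 0.25677 mol
mol H = 2 × 5.397 g H₂O ÷ 18.015 g/mol = 0.59917 mol
Divide by the smallest (0.25677 mol): C 1.000, H 2.334
Multiplying each by 3 gives whole numbers: C 3.00, H 7.00

(C) C3H7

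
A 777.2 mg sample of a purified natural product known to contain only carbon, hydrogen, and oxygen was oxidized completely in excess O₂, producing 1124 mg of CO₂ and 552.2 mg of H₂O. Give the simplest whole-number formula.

mol C = 1.124 g CO₂ ÷ 44.009 g/mol = 0.025540 mol
mol H = 2 × 0.5522 g H₂O ÷ 18.015 g/mol = 0.061304 mol
mass O = 0.7772 − (0.30676 + 0.061795) = 0.40864 g → mol O = 0.40864 ÷ 15.999 = 0.025542 mol
Divide by the smallest (0.025540 mol): C 1.000, H 2.400, O 1.000
Multiplying each by 5 gives whole numbers: C 5.00, H 12.00, O 5.00

C5H12O5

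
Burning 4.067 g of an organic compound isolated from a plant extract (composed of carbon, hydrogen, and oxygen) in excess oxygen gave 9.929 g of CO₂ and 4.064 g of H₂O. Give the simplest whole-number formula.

C4H8O

mol C = 9.929 g CO₂ ÷ 44.009 g/mol = 0.22561 mol
mol H = 2 × 4.064 g H₂O ÷ 18.015 g/mol = 0.45118 mol
mass O = 4.067 − (2.7098 + 0.45479) = 0.90237 g → mol O = 0.90237 ÷ 15.999 = 0.056402 mol
Divide by the smallest (0.056402 mol): C 4.000, H 7.999, O 1.000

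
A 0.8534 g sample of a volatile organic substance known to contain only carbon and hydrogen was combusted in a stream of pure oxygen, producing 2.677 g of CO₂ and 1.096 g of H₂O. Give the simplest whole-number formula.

CH2

mol C = 2.677 g CO₂ ÷ 44.009 g/mol = 0.060828 mol
mol H = 2 × 1.096 g H₂O ÷ 18.015 g/mol = 0.12168 mol
Divide by the smallest (0.060828 mol): C 1.000, H 2.000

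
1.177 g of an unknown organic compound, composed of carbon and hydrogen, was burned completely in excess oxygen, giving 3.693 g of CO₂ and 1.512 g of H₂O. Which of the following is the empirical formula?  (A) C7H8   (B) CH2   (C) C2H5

(B) CH2

mol C = 3.693 g CO₂ ÷ 44.009 g/mol = 0.083915 mol
mol H = 2 × 1.512 g H₂O ÷ 18.015 g/mol = 0.16786 mol
Divide by the smallest (0.083915 mol): C 1.000, H 2.000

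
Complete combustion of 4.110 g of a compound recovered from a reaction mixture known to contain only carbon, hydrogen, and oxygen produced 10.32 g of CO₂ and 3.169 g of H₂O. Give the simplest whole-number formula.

C4H6O

mol C = 10.32 g CO₂ ÷ 44.009 g/mol = 0.23450 mol
mol H = 2 × 3.169 g H₂O ÷ 18.015 g/mol = 0.35182 mol
mass O = 4.110 − (2.8165 + 0.35463) = 0.93882 g → mol O = 0.93882 ÷ 15.999 = 0.058680 mol
Divide by the smallest (0.058680 mol): C 3.996, H 5.996, O 1.000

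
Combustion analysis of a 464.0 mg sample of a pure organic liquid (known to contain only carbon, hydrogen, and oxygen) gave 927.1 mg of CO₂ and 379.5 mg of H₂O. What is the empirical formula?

C2H4O

mol C = 0.9271 g CO₂ ÷ 44.009 g/mol = 0.021066 mol
mol H = 2 × 0.3795 g H₂O ÷ 18.015 g/mol = 0.042132 mol
mass O = 0.4640 − (0.25303 + 0.042469) = 0.16851 g → mol O = 0.16851 ÷ 15.999 = 0.010532 mol
Divide by the smallest (0.010532 mol): C 2.000, H 4.000, O 1.000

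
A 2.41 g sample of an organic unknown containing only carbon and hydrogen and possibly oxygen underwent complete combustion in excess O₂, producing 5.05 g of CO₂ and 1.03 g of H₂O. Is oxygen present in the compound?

yes

mol C = 5.05 g CO₂ ÷ 44.009 g/mol = 0.1147 mol
mol H = 2 × 1.03 g H₂O ÷ 18.015 g/mol = 0.1143 mol
C and H account for only 1.494 g of the 2.41 g sample; the remaining 0.9165 g must be oxygen.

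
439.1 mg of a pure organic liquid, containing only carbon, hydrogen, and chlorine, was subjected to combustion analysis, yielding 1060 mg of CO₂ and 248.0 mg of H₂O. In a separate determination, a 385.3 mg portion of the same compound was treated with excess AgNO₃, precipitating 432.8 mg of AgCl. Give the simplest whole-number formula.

C7H8Cl

mol C = 1.060 g CO₂ ÷ 44.009 g/mol = 0.024086 mol
mol H = 2 × 0.2480 g H₂O ÷ 18.015 g/mol = 0.027533 mol
From the AgCl data: mol Cl per gram of compound = (0.4328 ÷ 143.318) ÷ 0.3853 = 0.0078377 mol/g, so in the 0.4391 g combustion sample mol Cl = 0.0034415 mol
Divide by the smallest (0.0034415 mol): C 6.999, H 8.000, Cl 1.000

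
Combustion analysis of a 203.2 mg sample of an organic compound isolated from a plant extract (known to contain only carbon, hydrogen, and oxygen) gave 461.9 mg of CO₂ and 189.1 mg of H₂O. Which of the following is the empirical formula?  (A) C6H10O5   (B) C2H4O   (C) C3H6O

mol C = 0.4619 g CO₂ ÷ 44.009 g/mol = 0.010496 mol
mol H = 2 × 0.1891 g H₂O ÷ 18.015 g/mol = 0.020994 mol
mass O = 0.2032 − (0.12606 + 0.021162) = 0.055976 g → mol O = 0.055976 ÷ 15.999 = 0.0034987 mol
Divide by the smallest (0.0034987 mol): C 3.000, H 6.000, O 1.000

(C) C3H6O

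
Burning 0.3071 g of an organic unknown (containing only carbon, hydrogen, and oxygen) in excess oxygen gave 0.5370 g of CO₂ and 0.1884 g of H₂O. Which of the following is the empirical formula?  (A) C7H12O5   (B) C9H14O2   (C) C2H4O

(A) C7H12O5

mol C = 0.5370 g CO₂ ÷ 44.009 g/mol = 0.012202 mol
mol H = 2 × 0.1884 g H₂O ÷ 18.015 g/mol = 0.020916 mol
mass O = 0.3071 − (0.14656 + 0.021083) = 0.13946 g → mol O = 0.13946 ÷ 15.999 = 0.0087167 mol
Divide by the smallest (0.0087167 mol): C 1.400, H 2.400, O 1.000
Multiplying each by 5 gives whole numbers: C 7.00, H 12.00, O 5.00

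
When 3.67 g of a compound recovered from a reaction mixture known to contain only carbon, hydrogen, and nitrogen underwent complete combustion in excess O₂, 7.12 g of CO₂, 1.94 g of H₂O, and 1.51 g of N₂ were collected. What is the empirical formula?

mol C = 7.12 g CO₂ ÷ 44.009 g/mol = 0.1618 mol
mol H = 2 × 1.94 g H₂O ÷ 18.015 g/mol = 0.2154 mol
mol N = 2 × 1.51 g N₂ ÷ 28.014 g/mol = 0.1078 mol
Divide by the smallest (0.1078 mol): C 1.501, H 1.998, N 1.000
Multiplying each by 2 gives whole numbers: C 3.00, H 4.00, N 2.00

C3H4N2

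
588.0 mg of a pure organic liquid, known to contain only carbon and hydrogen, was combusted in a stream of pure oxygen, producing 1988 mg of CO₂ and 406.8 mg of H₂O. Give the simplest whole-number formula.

mol C = 1.988 g CO₂ ÷ 44.009 g/mol = 0.045173 mol
mol H = 2 × 0.4068 g H₂O ÷ 18.015 g/mol = 0.045162 mol
Divide by the smallest (0.045162 mol): C 1.000, H 1.000

CH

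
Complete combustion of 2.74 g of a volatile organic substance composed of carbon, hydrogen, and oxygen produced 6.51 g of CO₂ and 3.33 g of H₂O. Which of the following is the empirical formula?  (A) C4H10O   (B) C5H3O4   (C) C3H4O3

(A) C4H10O

mol C = 6.51 g CO₂ ÷ 44.009 g/mol = 0.1479 mol
mol H = 2 × 3.33 g H₂O ÷ 18.015 g/mol = 0.3697 mol
mass O = 2.74 − (1.777 + 0.3726) = 0.5906 g → mol O = 0.5906 ÷ 15.999 = 0.03692 mol
Divide by the smallest (0.03692 mol): C 4.007, H 10.014, O 1.000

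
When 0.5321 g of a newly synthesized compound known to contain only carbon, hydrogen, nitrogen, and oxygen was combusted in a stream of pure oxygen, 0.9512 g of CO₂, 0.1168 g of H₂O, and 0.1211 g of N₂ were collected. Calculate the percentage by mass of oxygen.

mol C = 0.9512 g CO₂ ÷ 44.009 g/mol = 0.021614 mol
mol H = 2 × 0.1168 g H₂O ÷ 18.015 g/mol = 0.012967 mol
mol N = 2 × 0.1211 g N₂ ÷ 28.014 g/mol = 0.0086457 mol
mass O = 0.5321 − (0.25960 + 0.013071 + 0.12110) = 0.13833 g → mol O = 0.13833 ÷ 15.999 = 0.0086459 mol
mass % O = 0.13833 g ÷ 0.5321 g × 100%

26.00%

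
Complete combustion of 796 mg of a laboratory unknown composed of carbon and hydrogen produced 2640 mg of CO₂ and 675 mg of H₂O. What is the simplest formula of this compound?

C4H5

mol C = 2.64 g CO₂ ÷ 44.009 g/mol = 0.05999 mol
mol H = 2 × 0.675 g H₂O ÷ 18.015 g/mol = 0.07494 mol
Divide by the smallest (0.05999 mol): C 1.000, H 1.249
Multiplying each by 4 gives whole numbers: C 4.00, H 5.00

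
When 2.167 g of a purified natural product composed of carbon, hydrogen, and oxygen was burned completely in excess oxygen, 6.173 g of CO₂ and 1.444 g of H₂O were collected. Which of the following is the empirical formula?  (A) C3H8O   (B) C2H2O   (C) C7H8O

(C) C7H8O

mol C = 6.173 g CO₂ ÷ 44.009 g/mol = 0.14027 mol
mol H = 2 × 1.444 g H₂O ÷ 18.015 g/mol = 0.16031 mol
mass O = 2.167 − (1.6847 + 0.16159) = 0.32066 g → mol O = 0.32066 ÷ 15.999 = 0.020043 mol
Divide by the smallest (0.020043 mol): C 6.998, H 7.998, O 1.000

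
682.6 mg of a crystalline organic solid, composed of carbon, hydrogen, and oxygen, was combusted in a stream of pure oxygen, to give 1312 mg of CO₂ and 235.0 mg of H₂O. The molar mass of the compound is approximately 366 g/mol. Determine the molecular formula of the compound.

mol C = 1.312 g CO₂ ÷ 44.009 g/mol = 0.029812 mol
mol H = 2 × 0.2350 g H₂O ÷ 18.015 g/mol = 0.026089 mol
mass O = 0.6826 − (0.35807 + 0.026298) = 0.29823 g → mol O = 0.29823 ÷ 15.999 = 0.018640 mol
Divide by the smallest (0.018640 mol): C 1.599, H 1.400, O 1.000
Multiplying each by 5 gives whole numbers: C 8.00, H 7.00, O 5.00
Empirical formula: C8H7O5
Empirical-formula mass = 183.14 g/mol; 366 ÷ 183.14 ≈ 2, so the molecular formula is C16H14O10.

C16H14O10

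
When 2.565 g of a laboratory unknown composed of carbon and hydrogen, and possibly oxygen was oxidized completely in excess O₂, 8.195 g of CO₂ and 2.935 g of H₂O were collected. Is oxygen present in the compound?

mol C = 8.195 g CO₂ ÷ 44.009 g/mol = 0.18621 mol
mol H = 2 × 2.935 g H₂O ÷ 18.015 g/mol = 0.32584 mol
C and H together account for 2.5650 g — essentially the entire 2.565 g sample — so the compound contains no oxygen.

no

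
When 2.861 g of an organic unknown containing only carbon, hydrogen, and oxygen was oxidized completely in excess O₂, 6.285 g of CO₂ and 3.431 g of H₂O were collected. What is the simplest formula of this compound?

mol C = 6.285 g CO₂ ÷ 44.009 g/mol = 0.14281 mol
mol H = 2 × 3.431 g H₂O ÷ 18.015 g/mol = 0.38090 mol
mass O = 2.861 − (1.7153 + 0.38395) = 0.76174 g → mol O = 0.76174 ÷ 15.999 = 0.047612 mol
Divide by the smallest (0.047612 mol): C 3.000, H 8.000, O 1.000

C3H8O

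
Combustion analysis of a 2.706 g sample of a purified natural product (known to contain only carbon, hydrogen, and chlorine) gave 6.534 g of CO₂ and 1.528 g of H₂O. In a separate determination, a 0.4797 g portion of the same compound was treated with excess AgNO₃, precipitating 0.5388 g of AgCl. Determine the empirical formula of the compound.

mol C = 6.534 g CO₂ ÷ 44.009 g/mol = 0.14847 mol
mol H = 2 × 1.528 g H₂O ÷ 18.015 g/mol = 0.16964 mol
From the AgCl data: mol Cl per gram of compound = (0.5388 ÷ 143.318) ÷ 0.4797 = 0.0078371 mol/g, so in the 2.706 g combustion sample mol Cl = 0.021207 mol
Divide by the smallest (0.021207 mol): C 7.001, H 7.999, Cl 1.000

C7H8Cl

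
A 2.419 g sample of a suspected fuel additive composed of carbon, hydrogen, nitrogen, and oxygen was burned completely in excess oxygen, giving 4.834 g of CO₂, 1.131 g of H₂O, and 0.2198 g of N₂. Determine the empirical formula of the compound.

C7H8NO3

mol C = 4.834 g CO₂ ÷ 44.009 g/mol = 0.10984 mol
mol H = 2 × 1.131 g H₂O ÷ 18.015 g/mol = 0.12556 mol
mol N = 2 × 0.2198 g N₂ ÷ 28.014 g/mol = 0.015692 mol
mass O = 2.419 − (1.3193 + 0.12657 + 0.21980) = 0.75333 g → mol O = 0.75333 ÷ 15.999 = 0.047086 mol
Divide by the smallest (0.015692 mol): C 7.000, H 8.002, N 1.000, O 3.001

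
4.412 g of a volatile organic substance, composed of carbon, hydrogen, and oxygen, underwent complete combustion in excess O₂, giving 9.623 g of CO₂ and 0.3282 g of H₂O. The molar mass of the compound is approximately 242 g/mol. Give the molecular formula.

mol C = 9.623 g CO₂ ÷ 44.009 g/mol = 0.21866 mol
mol H = 2 × 0.3282 g H₂O ÷ 18.015 g/mol = 0.036436 mol
mass O = 4.412 − (2.6263 + 0.036728) = 1.7489 g → mol O = 1.7489 ÷ 15.999 = 0.10932 mol
Divide by the smallest (0.036436 mol): C 6.001, H 1.000, O 3.000
Empirical formula: C6HO3
Empirical-formula mass = 121.07 g/mol; 242 ÷ 121.07 ≈ 2, so the molecular formula is C12H2O6.

C12H2O6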